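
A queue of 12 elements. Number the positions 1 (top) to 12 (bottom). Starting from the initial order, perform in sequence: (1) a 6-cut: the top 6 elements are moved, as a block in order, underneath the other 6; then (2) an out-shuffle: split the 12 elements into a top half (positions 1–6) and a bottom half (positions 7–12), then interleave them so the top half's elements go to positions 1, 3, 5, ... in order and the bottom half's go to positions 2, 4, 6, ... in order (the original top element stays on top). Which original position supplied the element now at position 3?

8

Undo the operations in reverse order, starting from position 3:
  undo op 2 (out-shuffle, from top half): 3 ← 2
  undo op 1 (cut 6): 2 ← 8
So the element at position 3 came from original position 8.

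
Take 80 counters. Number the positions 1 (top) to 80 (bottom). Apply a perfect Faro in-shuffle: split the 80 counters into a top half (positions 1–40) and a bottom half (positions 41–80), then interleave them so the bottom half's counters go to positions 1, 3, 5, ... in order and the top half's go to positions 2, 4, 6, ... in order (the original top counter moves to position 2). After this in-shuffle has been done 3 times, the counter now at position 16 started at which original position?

2

Work backwards from position 16, undoing one in-shuffle at a time:
16 ← 8 ← 4 ← 2
So the counter now at position 16 started at position 2.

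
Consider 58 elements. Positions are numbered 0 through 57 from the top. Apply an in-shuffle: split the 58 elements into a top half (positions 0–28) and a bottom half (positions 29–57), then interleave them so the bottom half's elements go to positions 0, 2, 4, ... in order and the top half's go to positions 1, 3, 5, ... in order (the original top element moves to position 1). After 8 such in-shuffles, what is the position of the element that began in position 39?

Track the element's position through each in-shuffle:
39 → 20 → 41 → 24 → 49 → 40 → 22 → 45 → 32

32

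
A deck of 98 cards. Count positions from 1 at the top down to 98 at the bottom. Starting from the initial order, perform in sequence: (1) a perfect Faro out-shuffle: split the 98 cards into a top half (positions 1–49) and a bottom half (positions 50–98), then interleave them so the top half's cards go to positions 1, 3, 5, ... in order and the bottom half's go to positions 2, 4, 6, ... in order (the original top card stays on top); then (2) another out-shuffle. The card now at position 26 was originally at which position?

Undo the operations in reverse order, starting from position 26:
  undo op 2 (out-shuffle, from bottom half): 26 ← 62
  undo op 1 (out-shuffle, from bottom half): 62 ← 80
So the card at position 26 came from original position 80.

80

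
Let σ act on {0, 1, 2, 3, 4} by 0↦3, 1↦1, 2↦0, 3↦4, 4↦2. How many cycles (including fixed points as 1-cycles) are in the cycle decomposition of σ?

Cycle decomposition: (0 3 4 2) (1).
2 cycles.

2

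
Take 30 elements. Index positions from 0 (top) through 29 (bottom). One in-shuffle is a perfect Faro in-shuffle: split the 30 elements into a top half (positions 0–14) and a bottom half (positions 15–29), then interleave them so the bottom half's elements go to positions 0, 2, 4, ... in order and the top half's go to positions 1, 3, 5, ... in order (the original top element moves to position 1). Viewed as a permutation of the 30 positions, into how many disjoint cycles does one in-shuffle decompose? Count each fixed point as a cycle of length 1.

Trace each unvisited position around until it returns:
(0 1 3 7 15) (2 5 11 23 16) (4 9 19 8 17) (6 13 27 24 18) (10 21 12 25 20) (14 29 28 26 22)
6 cycles in total.

6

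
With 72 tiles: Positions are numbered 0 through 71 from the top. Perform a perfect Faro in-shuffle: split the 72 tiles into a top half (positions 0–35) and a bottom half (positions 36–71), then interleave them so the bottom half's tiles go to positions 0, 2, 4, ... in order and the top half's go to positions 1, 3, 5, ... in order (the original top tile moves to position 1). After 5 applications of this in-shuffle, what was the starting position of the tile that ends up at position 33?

Work backwards from position 33, undoing one in-shuffle at a time:
33 ← 16 ← 44 ← 58 ← 65 ← 32
So the tile now at position 33 started at position 32.

32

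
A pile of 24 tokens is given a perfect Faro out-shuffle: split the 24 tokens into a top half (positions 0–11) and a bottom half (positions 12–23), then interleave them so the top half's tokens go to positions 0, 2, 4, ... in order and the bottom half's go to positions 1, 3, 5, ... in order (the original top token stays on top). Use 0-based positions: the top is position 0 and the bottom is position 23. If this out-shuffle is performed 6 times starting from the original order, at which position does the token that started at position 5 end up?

21

Track the token's position through each out-shuffle:
5 → 10 → 20 → 17 → 11 → 22 → 21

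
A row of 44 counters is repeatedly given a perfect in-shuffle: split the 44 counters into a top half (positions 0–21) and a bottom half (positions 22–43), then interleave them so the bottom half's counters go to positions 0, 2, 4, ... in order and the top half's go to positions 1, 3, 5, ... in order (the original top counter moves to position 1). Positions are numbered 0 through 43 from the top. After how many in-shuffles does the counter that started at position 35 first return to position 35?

4

Follow position 35 under repeated in-shuffles:
35 → 26 → 8 → 17 → 35
It first returns after 4 in-shuffles.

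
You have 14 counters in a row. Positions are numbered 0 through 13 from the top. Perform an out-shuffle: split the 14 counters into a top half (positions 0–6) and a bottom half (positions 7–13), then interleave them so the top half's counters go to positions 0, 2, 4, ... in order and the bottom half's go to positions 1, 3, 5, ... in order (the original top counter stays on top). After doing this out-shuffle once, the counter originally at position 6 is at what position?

Track the counter's position through each out-shuffle:
6 → 12

12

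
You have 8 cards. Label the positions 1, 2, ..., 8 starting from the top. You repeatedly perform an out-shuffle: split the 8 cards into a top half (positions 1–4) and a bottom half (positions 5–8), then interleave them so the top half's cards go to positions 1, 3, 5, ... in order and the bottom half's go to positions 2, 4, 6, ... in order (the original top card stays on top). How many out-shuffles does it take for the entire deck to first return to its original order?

The out-shuffle permutes the 8 positions with cycle lengths [1, 1, 3, 3].
Every card is home exactly when every cycle has completed a whole number of laps, i.e. after lcm(1, 3) = 3 out-shuffles.

3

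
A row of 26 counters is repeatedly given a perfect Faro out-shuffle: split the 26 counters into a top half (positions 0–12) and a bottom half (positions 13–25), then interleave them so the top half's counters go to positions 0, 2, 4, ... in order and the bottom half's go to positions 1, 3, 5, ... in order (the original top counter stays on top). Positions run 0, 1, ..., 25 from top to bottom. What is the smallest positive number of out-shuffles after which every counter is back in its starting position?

The out-shuffle permutes the 26 positions with cycle lengths [1, 1, 4, 20].
Every counter is home exactly when every cycle has completed a whole number of laps, i.e. after lcm(1, 4, 20) = 20 out-shuffles.

20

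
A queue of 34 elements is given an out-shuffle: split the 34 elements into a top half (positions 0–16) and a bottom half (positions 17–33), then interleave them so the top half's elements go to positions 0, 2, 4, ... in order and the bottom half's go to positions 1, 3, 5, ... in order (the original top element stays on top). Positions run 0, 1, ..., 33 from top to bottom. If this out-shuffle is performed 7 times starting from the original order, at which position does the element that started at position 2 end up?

25

Track the element's position through each out-shuffle:
2 → 4 → 8 → 16 → 32 → 31 → 29 → 25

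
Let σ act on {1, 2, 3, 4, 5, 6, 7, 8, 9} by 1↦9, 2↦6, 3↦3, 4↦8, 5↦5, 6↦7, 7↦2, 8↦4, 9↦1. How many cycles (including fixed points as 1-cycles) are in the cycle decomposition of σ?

Cycle decomposition: (1 9) (2 6 7) (3) (4 8) (5).
5 cycles.

5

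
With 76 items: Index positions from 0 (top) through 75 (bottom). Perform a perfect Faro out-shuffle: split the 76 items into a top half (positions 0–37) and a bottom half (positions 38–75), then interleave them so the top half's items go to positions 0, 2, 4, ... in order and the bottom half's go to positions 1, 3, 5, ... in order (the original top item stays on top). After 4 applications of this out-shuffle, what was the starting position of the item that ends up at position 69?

9

Work backwards from position 69, undoing one out-shuffle at a time:
69 ← 72 ← 36 ← 18 ← 9
So the item now at position 69 started at position 9.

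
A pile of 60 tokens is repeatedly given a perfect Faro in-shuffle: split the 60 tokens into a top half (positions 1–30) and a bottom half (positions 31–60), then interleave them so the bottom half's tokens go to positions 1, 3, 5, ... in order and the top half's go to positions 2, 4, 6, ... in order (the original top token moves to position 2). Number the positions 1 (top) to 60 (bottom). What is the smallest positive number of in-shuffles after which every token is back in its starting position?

60

The in-shuffle permutes the 60 positions with cycle lengths [60].
Every token is home exactly when every cycle has completed a whole number of laps, i.e. after lcm(60) = 60 in-shuffles.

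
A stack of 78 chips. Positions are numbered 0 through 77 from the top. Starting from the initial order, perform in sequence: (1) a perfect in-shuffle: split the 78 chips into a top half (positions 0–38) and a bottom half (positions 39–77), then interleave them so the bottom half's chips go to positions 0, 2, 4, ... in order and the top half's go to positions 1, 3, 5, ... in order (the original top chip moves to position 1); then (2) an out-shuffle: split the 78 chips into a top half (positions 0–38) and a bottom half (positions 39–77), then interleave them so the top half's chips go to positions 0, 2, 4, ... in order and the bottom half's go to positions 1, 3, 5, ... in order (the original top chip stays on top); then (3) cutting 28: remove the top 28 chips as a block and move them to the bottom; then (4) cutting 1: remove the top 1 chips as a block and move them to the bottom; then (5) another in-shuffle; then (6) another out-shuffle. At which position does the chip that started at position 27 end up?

18

Track the chip from position 27 forward through each operation:
  after op 1 (in-shuffle): 27 → 55
  after op 2 (out-shuffle): 55 → 33
  after op 3 (cut 28): 33 → 5
  after op 4 (cut 1): 5 → 4
  after op 5 (in-shuffle): 4 → 9
  after op 6 (out-shuffle): 9 → 18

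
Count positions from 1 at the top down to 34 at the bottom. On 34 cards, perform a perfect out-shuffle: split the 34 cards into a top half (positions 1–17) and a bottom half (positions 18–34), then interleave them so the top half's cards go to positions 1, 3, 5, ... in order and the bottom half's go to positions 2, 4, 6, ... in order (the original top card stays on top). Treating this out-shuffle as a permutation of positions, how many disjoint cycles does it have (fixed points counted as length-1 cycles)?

6

Trace each unvisited position around until it returns:
(1) (2 3 5 9 17 33 32 30 26 18) (4 7 13 25 16 31 28 22 10 19) (6 11 21 8 15 29 24 14 27 20) (12 23) (34)
6 cycles in total.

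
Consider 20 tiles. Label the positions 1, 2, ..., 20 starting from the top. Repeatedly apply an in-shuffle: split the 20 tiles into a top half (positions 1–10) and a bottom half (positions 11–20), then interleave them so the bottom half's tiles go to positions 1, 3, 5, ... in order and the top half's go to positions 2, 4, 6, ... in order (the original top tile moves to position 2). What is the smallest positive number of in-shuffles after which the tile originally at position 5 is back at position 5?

Follow position 5 under repeated in-shuffles:
5 → 10 → 20 → 19 → 17 → 13 → 5
It first returns after 6 in-shuffles.

6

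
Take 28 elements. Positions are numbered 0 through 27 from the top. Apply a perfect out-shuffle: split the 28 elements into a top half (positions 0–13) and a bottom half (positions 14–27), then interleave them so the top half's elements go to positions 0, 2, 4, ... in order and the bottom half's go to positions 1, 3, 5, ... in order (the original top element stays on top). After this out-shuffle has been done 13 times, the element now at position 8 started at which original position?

Work backwards from position 8, undoing one out-shuffle at a time:
8 ← 4 ← 2 ← 1 ← 14 ← ... ← 13 (13 steps).
So the element now at position 8 started at position 13.

13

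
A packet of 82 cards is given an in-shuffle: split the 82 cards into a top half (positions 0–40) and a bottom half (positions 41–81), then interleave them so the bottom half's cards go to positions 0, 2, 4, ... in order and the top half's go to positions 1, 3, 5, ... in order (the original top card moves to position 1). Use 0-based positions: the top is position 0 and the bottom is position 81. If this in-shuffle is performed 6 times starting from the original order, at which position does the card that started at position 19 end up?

34

Track the card's position through each in-shuffle:
19 → 39 → 79 → 76 → 70 → 58 → 34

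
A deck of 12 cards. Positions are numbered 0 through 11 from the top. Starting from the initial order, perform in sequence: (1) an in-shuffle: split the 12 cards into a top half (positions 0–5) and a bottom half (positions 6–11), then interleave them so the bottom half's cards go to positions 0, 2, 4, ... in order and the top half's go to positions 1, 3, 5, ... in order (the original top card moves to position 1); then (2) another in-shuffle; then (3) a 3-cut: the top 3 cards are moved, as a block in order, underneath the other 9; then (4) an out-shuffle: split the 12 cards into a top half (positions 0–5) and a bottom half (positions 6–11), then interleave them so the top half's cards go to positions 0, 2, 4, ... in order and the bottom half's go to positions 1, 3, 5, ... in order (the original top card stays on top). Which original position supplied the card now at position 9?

6

Undo the operations in reverse order, starting from position 9:
  undo op 4 (out-shuffle, from bottom half): 9 ← 10
  undo op 3 (cut 3): 10 ← 1
  undo op 2 (in-shuffle, from top half): 1 ← 0
  undo op 1 (in-shuffle, from bottom half): 0 ← 6
So the card at position 9 came from original position 6.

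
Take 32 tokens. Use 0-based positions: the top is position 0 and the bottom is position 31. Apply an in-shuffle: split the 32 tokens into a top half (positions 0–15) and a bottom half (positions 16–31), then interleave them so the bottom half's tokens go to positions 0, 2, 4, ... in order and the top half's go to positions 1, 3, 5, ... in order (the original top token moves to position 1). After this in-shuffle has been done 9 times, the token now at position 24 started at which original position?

Work backwards from position 24, undoing one in-shuffle at a time:
24 ← 28 ← 30 ← 31 ← 15 ← 7 ← 3 ← 1 ← 0 ← 16
So the token now at position 24 started at position 16.

16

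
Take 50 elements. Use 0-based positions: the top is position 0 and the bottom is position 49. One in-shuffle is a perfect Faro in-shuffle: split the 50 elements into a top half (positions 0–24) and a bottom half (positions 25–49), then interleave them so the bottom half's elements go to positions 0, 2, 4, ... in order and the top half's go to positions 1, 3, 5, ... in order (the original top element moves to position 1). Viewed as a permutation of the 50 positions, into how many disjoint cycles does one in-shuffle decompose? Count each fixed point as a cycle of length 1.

7

Trace each unvisited position around until it returns:
(0 1 3 7 15 31 12 25) (2 5 11 23 47 44 38 26) (4 9 19 39 28 6 13 27) (8 17 35 20 41 32 14 29) (10 21 43 36 22 45 40 30) (16 33) (18 37 24 49 48 46 42 34)
7 cycles in total.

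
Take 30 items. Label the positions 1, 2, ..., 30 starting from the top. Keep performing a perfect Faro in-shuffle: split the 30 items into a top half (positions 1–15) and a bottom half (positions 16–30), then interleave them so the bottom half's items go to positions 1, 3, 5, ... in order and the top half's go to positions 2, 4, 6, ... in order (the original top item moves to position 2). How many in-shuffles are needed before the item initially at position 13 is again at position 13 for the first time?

5

Follow position 13 under repeated in-shuffles:
13 → 26 → 21 → 11 → 22 → 13
It first returns after 5 in-shuffles.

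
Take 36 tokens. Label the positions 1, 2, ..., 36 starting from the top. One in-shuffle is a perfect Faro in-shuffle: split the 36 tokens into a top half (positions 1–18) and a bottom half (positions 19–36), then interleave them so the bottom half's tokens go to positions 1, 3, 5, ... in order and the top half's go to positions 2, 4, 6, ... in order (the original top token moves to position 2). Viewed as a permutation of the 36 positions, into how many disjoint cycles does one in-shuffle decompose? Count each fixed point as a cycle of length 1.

Trace each unvisited position around until it returns:
(1 2 4 8 16 32 ... len 36)
1 cycle in total.

1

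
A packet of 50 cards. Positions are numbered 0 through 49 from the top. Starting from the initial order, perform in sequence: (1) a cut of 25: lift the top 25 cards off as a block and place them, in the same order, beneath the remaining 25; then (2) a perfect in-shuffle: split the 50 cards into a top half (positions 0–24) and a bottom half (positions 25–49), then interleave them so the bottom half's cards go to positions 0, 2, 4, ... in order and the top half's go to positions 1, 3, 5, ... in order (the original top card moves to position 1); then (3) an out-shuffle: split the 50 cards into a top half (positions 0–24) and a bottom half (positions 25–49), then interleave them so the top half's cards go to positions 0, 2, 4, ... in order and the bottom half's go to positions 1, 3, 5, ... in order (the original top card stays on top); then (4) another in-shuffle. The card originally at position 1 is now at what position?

Track the card from position 1 forward through each operation:
  after op 1 (cut 25): 1 → 26
  after op 2 (in-shuffle): 26 → 2
  after op 3 (out-shuffle): 2 → 4
  after op 4 (in-shuffle): 4 → 9

9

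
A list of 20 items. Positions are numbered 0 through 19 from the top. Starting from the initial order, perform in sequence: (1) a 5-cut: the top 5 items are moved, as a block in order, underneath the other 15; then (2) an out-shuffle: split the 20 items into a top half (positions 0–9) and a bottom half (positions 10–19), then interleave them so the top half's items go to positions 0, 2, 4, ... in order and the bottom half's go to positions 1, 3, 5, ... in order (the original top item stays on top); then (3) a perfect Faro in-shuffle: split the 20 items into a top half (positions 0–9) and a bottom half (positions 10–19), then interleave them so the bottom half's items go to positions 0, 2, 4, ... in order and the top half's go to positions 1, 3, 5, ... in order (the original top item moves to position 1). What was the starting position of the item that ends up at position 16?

14

Undo the operations in reverse order, starting from position 16:
  undo op 3 (in-shuffle, from bottom half): 16 ← 18
  undo op 2 (out-shuffle, from top half): 18 ← 9
  undo op 1 (cut 5): 9 ← 14
So the item at position 16 came from original position 14.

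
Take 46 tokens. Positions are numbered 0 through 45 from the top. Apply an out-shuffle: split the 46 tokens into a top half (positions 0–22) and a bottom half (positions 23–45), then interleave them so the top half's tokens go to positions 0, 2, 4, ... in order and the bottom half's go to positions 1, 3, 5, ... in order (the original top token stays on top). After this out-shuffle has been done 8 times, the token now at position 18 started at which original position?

18

Work backwards from position 18, undoing one out-shuffle at a time:
18 ← 9 ← 27 ← 36 ← 18 ← 9 ← 27 ← 36 ← 18
So the token now at position 18 started at position 18.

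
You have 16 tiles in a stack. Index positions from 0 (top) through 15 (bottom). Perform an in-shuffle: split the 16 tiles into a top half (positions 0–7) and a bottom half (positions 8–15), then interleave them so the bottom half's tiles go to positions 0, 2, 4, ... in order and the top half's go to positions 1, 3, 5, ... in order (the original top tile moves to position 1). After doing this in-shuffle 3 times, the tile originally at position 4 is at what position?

5

Track the tile's position through each in-shuffle:
4 → 9 → 2 → 5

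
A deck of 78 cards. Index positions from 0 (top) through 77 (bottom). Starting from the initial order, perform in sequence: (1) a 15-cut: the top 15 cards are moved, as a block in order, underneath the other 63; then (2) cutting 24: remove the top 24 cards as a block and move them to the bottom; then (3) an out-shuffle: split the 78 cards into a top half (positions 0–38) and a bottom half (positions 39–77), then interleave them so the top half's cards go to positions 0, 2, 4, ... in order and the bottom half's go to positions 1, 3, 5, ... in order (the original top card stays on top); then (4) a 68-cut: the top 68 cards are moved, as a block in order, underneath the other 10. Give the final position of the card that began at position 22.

Track the card from position 22 forward through each operation:
  after op 1 (cut 15): 22 → 7
  after op 2 (cut 24): 7 → 61
  after op 3 (out-shuffle): 61 → 45
  after op 4 (cut 68): 45 → 55

55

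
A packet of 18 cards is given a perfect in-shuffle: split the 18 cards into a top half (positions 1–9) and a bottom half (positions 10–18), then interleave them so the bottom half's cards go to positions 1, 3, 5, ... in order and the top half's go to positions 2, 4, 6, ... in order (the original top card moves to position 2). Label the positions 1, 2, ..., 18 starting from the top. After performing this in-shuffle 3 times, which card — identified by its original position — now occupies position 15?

Work backwards from position 15, undoing one in-shuffle at a time:
15 ← 17 ← 18 ← 9
So the card now at position 15 started at position 9.

9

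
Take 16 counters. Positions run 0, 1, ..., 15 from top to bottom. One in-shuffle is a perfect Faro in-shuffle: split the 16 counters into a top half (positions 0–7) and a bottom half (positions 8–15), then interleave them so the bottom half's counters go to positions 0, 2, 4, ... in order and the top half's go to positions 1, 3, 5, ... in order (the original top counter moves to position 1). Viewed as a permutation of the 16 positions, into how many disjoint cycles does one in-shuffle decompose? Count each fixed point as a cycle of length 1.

2

Trace each unvisited position around until it returns:
(0 1 3 7 15 14 12 8) (2 5 11 6 13 10 4 9)
2 cycles in total.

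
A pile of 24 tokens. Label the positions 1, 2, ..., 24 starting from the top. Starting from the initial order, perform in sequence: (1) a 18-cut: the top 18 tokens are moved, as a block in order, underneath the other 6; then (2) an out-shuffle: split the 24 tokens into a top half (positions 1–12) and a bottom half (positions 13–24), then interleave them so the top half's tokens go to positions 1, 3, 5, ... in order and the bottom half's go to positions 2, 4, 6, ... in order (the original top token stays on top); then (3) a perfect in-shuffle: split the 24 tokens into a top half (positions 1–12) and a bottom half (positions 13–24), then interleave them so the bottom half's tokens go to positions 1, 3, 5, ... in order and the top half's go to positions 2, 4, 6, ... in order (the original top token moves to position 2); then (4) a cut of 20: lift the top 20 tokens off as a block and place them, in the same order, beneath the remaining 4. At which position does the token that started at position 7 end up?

Track the token from position 7 forward through each operation:
  after op 1 (cut 18): 7 → 13
  after op 2 (out-shuffle): 13 → 2
  after op 3 (in-shuffle): 2 → 4
  after op 4 (cut 20): 4 → 8

8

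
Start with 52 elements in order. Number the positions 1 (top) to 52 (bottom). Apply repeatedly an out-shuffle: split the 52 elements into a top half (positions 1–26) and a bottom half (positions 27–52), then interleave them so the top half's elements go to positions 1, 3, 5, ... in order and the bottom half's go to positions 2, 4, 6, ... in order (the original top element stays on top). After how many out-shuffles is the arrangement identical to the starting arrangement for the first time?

8

The out-shuffle permutes the 52 positions with cycle lengths [1, 1, 2, 8, 8, 8, 8, 8, 8].
Every element is home exactly when every cycle has completed a whole number of laps, i.e. after lcm(1, 2, 8) = 8 out-shuffles.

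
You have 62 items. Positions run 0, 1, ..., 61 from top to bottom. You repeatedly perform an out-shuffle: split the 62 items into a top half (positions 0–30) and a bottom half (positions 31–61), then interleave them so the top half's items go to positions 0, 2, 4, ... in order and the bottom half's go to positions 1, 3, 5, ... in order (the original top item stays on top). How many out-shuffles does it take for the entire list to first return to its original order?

60

The out-shuffle permutes the 62 positions with cycle lengths [1, 1, 60].
Every item is home exactly when every cycle has completed a whole number of laps, i.e. after lcm(1, 60) = 60 out-shuffles.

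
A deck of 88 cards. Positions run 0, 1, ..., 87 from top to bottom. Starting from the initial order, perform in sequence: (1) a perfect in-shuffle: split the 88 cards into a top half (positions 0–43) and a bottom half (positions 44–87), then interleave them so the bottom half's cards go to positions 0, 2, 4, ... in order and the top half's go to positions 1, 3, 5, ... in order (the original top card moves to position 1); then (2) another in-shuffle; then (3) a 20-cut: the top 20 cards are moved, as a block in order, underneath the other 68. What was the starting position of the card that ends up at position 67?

Undo the operations in reverse order, starting from position 67:
  undo op 3 (cut 20): 67 ← 87
  undo op 2 (in-shuffle, from top half): 87 ← 43
  undo op 1 (in-shuffle, from top half): 43 ← 21
So the card at position 67 came from original position 21.

21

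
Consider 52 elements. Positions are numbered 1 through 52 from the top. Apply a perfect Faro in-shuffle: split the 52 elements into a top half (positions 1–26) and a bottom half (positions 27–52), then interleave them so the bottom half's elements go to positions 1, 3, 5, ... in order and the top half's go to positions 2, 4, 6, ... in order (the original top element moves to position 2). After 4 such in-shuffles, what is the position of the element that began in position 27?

8

Track the element's position through each in-shuffle:
27 → 1 → 2 → 4 → 8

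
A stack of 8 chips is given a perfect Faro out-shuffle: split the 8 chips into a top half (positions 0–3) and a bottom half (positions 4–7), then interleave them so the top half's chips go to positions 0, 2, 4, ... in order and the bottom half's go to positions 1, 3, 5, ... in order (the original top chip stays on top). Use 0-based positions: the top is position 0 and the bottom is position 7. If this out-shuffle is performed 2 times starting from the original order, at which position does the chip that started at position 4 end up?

2

Track the chip's position through each out-shuffle:
4 → 1 → 2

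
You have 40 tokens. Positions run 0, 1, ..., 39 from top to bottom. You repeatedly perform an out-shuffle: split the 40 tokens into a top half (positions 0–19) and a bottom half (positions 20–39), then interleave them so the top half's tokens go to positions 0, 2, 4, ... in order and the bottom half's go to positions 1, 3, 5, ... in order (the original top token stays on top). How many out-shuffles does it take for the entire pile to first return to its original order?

12

The out-shuffle permutes the 40 positions with cycle lengths [1, 1, 2, 12, 12, 12].
Every token is home exactly when every cycle has completed a whole number of laps, i.e. after lcm(1, 2, 12) = 12 out-shuffles.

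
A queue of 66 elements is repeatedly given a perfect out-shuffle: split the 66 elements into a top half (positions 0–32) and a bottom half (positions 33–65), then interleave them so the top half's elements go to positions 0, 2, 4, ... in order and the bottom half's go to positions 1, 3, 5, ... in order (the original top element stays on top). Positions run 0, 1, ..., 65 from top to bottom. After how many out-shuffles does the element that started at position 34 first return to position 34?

12

Follow position 34 under repeated out-shuffles:
34 → 3 → 6 → 12 → 24 → 48 → 31 → 62 → 59 → 53 → 41 → 17 → 34
It first returns after 12 out-shuffles.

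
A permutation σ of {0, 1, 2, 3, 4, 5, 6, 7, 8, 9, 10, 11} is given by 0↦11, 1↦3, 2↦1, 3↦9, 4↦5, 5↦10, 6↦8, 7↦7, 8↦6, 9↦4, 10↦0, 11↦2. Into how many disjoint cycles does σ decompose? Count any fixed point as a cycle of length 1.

3

Cycle decomposition: (0 11 2 1 3 9 4 5 10) (6 8) (7).
3 cycles.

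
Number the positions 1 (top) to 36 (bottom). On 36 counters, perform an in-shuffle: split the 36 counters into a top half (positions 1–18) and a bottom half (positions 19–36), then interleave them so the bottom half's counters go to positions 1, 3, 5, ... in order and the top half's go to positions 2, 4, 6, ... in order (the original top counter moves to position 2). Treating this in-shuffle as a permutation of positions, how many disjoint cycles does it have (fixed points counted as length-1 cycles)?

Trace each unvisited position around until it returns:
(1 2 4 8 16 32 ... len 36)
1 cycle in total.

1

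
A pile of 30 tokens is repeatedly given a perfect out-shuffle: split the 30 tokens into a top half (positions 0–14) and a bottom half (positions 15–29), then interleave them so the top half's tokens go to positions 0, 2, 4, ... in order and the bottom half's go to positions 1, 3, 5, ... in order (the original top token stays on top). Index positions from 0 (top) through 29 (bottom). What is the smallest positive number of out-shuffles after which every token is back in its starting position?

The out-shuffle permutes the 30 positions with cycle lengths [1, 1, 28].
Every token is home exactly when every cycle has completed a whole number of laps, i.e. after lcm(1, 28) = 28 out-shuffles.

28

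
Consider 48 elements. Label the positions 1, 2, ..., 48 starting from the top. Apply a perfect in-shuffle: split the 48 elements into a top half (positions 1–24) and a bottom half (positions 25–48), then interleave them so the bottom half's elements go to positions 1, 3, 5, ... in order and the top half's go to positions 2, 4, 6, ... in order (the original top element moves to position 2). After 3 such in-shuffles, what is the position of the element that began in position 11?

Track the element's position through each in-shuffle:
11 → 22 → 44 → 39

39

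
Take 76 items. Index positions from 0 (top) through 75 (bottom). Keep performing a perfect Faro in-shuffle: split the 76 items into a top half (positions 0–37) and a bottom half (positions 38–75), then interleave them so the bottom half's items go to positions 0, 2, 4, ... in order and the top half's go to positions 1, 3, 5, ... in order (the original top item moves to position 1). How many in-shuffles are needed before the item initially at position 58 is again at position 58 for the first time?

30

Follow position 58 under repeated in-shuffles:
58 → 40 → 4 → 9 → 19 → 39 → 2 → 5 → ... → 58 (length 30)
It first returns after 30 in-shuffles.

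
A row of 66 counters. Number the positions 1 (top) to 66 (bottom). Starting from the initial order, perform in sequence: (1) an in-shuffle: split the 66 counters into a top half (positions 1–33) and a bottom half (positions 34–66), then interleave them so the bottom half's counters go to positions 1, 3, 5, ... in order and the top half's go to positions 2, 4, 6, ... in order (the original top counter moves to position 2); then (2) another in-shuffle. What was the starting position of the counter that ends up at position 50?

Undo the operations in reverse order, starting from position 50:
  undo op 2 (in-shuffle, from top half): 50 ← 25
  undo op 1 (in-shuffle, from bottom half): 25 ← 46
So the counter at position 50 came from original position 46.

46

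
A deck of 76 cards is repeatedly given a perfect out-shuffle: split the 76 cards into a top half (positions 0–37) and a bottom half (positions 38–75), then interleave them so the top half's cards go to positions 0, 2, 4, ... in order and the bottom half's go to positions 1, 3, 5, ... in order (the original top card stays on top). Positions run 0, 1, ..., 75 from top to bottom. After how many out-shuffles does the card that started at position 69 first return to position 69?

20

Follow position 69 under repeated out-shuffles:
69 → 63 → 51 → 27 → 54 → 33 → 66 → 57 → 39 → 3 → 6 → 12 → 24 → 48 → 21 → 42 → 9 → 18 → 36 → 72 → 69
It first returns after 20 out-shuffles.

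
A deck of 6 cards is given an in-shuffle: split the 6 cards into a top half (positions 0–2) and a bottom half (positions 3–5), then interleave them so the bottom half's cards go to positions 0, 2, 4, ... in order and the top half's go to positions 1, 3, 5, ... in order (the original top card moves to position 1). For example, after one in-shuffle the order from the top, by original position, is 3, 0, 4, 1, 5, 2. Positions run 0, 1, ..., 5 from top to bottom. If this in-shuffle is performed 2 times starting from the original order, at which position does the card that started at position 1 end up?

0

Track the card's position through each in-shuffle:
1 → 3 → 0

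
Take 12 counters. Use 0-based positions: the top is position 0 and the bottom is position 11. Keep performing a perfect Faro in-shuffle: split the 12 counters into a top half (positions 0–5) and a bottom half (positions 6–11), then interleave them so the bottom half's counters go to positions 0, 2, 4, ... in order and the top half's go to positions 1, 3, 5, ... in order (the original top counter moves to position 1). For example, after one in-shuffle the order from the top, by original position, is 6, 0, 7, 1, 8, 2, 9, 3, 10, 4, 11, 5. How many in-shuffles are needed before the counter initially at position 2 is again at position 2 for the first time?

Follow position 2 under repeated in-shuffles:
2 → 5 → 11 → 10 → 8 → 4 → 9 → 6 → 0 → 1 → 3 → 7 → 2
It first returns after 12 in-shuffles.

12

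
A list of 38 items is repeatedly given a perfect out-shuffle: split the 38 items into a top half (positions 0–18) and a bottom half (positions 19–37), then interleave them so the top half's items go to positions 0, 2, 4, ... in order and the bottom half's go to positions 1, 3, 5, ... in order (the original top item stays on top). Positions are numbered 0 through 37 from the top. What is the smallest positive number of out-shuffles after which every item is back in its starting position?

The out-shuffle permutes the 38 positions with cycle lengths [1, 1, 36].
Every item is home exactly when every cycle has completed a whole number of laps, i.e. after lcm(1, 36) = 36 out-shuffles.

36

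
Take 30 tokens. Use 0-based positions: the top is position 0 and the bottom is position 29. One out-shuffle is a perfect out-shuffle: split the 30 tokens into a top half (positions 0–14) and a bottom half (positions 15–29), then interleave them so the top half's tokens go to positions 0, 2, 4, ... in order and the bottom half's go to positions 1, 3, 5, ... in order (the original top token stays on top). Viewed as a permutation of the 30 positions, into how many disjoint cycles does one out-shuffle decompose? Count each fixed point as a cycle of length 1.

Trace each unvisited position around until it returns:
(0) (1 2 4 8 16 3 ... len 28) (29)
3 cycles in total.

3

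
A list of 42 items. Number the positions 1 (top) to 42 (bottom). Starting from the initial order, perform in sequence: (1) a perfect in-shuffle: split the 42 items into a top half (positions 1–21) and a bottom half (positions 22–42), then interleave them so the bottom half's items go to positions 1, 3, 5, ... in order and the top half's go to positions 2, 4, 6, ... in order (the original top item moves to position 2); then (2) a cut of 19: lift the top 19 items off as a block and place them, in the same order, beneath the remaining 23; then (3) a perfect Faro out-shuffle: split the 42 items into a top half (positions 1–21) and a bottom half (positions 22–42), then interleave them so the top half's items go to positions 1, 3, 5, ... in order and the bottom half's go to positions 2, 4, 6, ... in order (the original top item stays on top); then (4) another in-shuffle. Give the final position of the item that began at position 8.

Track the item from position 8 forward through each operation:
  after op 1 (in-shuffle): 8 → 16
  after op 2 (cut 19): 16 → 39
  after op 3 (out-shuffle): 39 → 36
  after op 4 (in-shuffle): 36 → 29

29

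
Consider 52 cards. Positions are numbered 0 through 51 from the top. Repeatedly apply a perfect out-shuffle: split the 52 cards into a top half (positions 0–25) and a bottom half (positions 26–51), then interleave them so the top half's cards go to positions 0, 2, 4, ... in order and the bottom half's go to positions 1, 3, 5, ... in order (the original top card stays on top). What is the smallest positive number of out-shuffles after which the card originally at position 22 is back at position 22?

8

Follow position 22 under repeated out-shuffles:
22 → 44 → 37 → 23 → 46 → 41 → 31 → 11 → 22
It first returns after 8 out-shuffles.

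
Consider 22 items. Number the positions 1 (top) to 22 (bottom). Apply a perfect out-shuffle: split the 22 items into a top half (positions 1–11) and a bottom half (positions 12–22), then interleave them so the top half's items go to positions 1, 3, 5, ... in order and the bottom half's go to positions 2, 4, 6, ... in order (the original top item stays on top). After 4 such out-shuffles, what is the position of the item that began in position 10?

Track the item's position through each out-shuffle:
10 → 19 → 16 → 10 → 19

19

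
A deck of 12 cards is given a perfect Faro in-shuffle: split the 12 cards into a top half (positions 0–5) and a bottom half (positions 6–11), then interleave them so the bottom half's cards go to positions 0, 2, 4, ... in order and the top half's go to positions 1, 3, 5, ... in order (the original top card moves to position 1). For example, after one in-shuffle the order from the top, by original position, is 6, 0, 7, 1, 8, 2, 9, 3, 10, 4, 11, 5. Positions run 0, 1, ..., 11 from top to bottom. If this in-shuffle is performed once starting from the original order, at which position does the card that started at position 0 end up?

Track the card's position through each in-shuffle:
0 → 1

1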